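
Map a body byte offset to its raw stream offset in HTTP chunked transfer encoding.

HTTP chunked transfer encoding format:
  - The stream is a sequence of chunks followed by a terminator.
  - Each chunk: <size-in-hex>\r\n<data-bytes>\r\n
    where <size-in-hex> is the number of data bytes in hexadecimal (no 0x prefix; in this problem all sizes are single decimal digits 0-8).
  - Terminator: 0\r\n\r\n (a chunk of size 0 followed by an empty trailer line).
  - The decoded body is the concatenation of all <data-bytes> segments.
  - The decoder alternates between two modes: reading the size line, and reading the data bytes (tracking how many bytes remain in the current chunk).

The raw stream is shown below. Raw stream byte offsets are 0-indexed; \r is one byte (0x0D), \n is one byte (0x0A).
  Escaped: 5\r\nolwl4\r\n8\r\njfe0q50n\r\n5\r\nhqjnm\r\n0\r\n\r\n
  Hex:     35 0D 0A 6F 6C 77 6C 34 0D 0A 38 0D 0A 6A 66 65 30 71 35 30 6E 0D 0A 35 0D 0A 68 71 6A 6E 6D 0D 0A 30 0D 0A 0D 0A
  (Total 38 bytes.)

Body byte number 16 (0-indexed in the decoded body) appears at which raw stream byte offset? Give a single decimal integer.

Answer: 29

Derivation:
Chunk 1: stream[0..1]='5' size=0x5=5, data at stream[3..8]='olwl4' -> body[0..5], body so far='olwl4'
Chunk 2: stream[10..11]='8' size=0x8=8, data at stream[13..21]='jfe0q50n' -> body[5..13], body so far='olwl4jfe0q50n'
Chunk 3: stream[23..24]='5' size=0x5=5, data at stream[26..31]='hqjnm' -> body[13..18], body so far='olwl4jfe0q50nhqjnm'
Chunk 4: stream[33..34]='0' size=0 (terminator). Final body='olwl4jfe0q50nhqjnm' (18 bytes)
Body byte 16 at stream offset 29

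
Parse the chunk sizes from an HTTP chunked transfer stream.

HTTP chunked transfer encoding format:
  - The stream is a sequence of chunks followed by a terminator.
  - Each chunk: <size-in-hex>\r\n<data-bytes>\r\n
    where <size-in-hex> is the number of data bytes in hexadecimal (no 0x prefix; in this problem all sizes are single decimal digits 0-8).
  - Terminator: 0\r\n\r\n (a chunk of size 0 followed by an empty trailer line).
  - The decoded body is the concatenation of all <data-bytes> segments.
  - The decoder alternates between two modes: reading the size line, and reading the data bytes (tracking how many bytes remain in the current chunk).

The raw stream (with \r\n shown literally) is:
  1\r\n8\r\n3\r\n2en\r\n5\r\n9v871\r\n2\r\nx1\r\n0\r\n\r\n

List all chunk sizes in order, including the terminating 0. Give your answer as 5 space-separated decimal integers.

Answer: 1 3 5 2 0

Derivation:
Chunk 1: stream[0..1]='1' size=0x1=1, data at stream[3..4]='8' -> body[0..1], body so far='8'
Chunk 2: stream[6..7]='3' size=0x3=3, data at stream[9..12]='2en' -> body[1..4], body so far='82en'
Chunk 3: stream[14..15]='5' size=0x5=5, data at stream[17..22]='9v871' -> body[4..9], body so far='82en9v871'
Chunk 4: stream[24..25]='2' size=0x2=2, data at stream[27..29]='x1' -> body[9..11], body so far='82en9v871x1'
Chunk 5: stream[31..32]='0' size=0 (terminator). Final body='82en9v871x1' (11 bytes)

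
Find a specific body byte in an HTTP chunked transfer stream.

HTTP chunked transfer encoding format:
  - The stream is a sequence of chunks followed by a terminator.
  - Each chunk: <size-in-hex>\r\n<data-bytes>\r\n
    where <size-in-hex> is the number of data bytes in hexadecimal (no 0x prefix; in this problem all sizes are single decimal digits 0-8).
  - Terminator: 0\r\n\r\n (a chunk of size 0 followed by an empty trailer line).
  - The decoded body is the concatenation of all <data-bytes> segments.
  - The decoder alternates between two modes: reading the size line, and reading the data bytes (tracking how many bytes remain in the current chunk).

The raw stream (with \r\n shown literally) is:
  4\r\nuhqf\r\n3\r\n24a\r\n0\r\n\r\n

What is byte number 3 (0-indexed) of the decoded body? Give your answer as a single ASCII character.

Answer: f

Derivation:
Chunk 1: stream[0..1]='4' size=0x4=4, data at stream[3..7]='uhqf' -> body[0..4], body so far='uhqf'
Chunk 2: stream[9..10]='3' size=0x3=3, data at stream[12..15]='24a' -> body[4..7], body so far='uhqf24a'
Chunk 3: stream[17..18]='0' size=0 (terminator). Final body='uhqf24a' (7 bytes)
Body byte 3 = 'f'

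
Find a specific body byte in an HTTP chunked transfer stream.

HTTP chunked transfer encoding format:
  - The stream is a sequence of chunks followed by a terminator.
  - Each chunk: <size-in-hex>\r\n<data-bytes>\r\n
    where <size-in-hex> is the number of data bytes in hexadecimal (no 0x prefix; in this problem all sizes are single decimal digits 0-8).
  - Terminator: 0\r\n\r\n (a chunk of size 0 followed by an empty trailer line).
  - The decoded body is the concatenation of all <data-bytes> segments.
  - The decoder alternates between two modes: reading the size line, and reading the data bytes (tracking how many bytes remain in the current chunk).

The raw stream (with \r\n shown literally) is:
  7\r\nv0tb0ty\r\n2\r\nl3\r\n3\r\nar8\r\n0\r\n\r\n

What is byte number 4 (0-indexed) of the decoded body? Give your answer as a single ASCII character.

Chunk 1: stream[0..1]='7' size=0x7=7, data at stream[3..10]='v0tb0ty' -> body[0..7], body so far='v0tb0ty'
Chunk 2: stream[12..13]='2' size=0x2=2, data at stream[15..17]='l3' -> body[7..9], body so far='v0tb0tyl3'
Chunk 3: stream[19..20]='3' size=0x3=3, data at stream[22..25]='ar8' -> body[9..12], body so far='v0tb0tyl3ar8'
Chunk 4: stream[27..28]='0' size=0 (terminator). Final body='v0tb0tyl3ar8' (12 bytes)
Body byte 4 = '0'

Answer: 0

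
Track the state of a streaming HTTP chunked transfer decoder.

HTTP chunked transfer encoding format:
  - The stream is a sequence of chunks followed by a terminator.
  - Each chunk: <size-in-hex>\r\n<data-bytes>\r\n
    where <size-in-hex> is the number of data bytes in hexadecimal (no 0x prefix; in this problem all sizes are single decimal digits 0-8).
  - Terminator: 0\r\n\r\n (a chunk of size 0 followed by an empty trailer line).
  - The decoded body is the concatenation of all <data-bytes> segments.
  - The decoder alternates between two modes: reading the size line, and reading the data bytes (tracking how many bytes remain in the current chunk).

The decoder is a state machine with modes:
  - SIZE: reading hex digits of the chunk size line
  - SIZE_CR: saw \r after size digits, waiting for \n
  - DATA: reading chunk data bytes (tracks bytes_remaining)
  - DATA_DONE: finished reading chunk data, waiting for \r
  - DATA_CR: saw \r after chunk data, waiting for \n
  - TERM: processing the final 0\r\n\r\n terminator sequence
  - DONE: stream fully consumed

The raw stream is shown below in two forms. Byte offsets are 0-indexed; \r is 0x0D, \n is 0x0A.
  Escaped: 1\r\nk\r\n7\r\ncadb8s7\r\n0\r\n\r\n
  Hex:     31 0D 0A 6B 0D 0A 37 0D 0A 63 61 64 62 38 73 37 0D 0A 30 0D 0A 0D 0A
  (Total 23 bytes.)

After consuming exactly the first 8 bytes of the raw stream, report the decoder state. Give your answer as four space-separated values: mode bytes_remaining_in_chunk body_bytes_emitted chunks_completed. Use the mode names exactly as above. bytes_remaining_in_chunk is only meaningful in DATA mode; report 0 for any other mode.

Byte 0 = '1': mode=SIZE remaining=0 emitted=0 chunks_done=0
Byte 1 = 0x0D: mode=SIZE_CR remaining=0 emitted=0 chunks_done=0
Byte 2 = 0x0A: mode=DATA remaining=1 emitted=0 chunks_done=0
Byte 3 = 'k': mode=DATA_DONE remaining=0 emitted=1 chunks_done=0
Byte 4 = 0x0D: mode=DATA_CR remaining=0 emitted=1 chunks_done=0
Byte 5 = 0x0A: mode=SIZE remaining=0 emitted=1 chunks_done=1
Byte 6 = '7': mode=SIZE remaining=0 emitted=1 chunks_done=1
Byte 7 = 0x0D: mode=SIZE_CR remaining=0 emitted=1 chunks_done=1

Answer: SIZE_CR 0 1 1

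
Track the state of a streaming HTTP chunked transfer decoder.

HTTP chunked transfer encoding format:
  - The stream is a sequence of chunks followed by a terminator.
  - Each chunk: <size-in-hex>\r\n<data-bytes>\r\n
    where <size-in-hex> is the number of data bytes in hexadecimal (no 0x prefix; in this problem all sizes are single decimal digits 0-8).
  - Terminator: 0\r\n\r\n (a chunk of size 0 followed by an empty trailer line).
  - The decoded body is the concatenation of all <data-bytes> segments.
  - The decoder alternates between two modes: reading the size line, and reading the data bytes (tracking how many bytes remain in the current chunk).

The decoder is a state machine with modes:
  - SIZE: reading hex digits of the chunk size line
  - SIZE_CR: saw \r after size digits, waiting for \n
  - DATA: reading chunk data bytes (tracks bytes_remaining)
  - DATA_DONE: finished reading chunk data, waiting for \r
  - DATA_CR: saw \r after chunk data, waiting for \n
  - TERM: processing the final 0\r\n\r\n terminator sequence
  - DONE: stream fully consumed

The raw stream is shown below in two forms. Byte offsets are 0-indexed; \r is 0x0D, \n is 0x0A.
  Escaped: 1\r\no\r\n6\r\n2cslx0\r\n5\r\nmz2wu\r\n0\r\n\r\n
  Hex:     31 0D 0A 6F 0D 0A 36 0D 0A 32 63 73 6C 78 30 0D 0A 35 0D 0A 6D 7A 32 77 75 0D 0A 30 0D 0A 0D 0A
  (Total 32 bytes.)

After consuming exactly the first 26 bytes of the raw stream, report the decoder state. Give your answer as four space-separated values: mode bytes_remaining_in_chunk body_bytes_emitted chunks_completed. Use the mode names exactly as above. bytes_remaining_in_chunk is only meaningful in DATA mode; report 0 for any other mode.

Answer: DATA_CR 0 12 2

Derivation:
Byte 0 = '1': mode=SIZE remaining=0 emitted=0 chunks_done=0
Byte 1 = 0x0D: mode=SIZE_CR remaining=0 emitted=0 chunks_done=0
Byte 2 = 0x0A: mode=DATA remaining=1 emitted=0 chunks_done=0
Byte 3 = 'o': mode=DATA_DONE remaining=0 emitted=1 chunks_done=0
Byte 4 = 0x0D: mode=DATA_CR remaining=0 emitted=1 chunks_done=0
Byte 5 = 0x0A: mode=SIZE remaining=0 emitted=1 chunks_done=1
Byte 6 = '6': mode=SIZE remaining=0 emitted=1 chunks_done=1
Byte 7 = 0x0D: mode=SIZE_CR remaining=0 emitted=1 chunks_done=1
Byte 8 = 0x0A: mode=DATA remaining=6 emitted=1 chunks_done=1
Byte 9 = '2': mode=DATA remaining=5 emitted=2 chunks_done=1
Byte 10 = 'c': mode=DATA remaining=4 emitted=3 chunks_done=1
Byte 11 = 's': mode=DATA remaining=3 emitted=4 chunks_done=1
Byte 12 = 'l': mode=DATA remaining=2 emitted=5 chunks_done=1
Byte 13 = 'x': mode=DATA remaining=1 emitted=6 chunks_done=1
Byte 14 = '0': mode=DATA_DONE remaining=0 emitted=7 chunks_done=1
Byte 15 = 0x0D: mode=DATA_CR remaining=0 emitted=7 chunks_done=1
Byte 16 = 0x0A: mode=SIZE remaining=0 emitted=7 chunks_done=2
Byte 17 = '5': mode=SIZE remaining=0 emitted=7 chunks_done=2
Byte 18 = 0x0D: mode=SIZE_CR remaining=0 emitted=7 chunks_done=2
Byte 19 = 0x0A: mode=DATA remaining=5 emitted=7 chunks_done=2
Byte 20 = 'm': mode=DATA remaining=4 emitted=8 chunks_done=2
Byte 21 = 'z': mode=DATA remaining=3 emitted=9 chunks_done=2
Byte 22 = '2': mode=DATA remaining=2 emitted=10 chunks_done=2
Byte 23 = 'w': mode=DATA remaining=1 emitted=11 chunks_done=2
Byte 24 = 'u': mode=DATA_DONE remaining=0 emitted=12 chunks_done=2
Byte 25 = 0x0D: mode=DATA_CR remaining=0 emitted=12 chunks_done=2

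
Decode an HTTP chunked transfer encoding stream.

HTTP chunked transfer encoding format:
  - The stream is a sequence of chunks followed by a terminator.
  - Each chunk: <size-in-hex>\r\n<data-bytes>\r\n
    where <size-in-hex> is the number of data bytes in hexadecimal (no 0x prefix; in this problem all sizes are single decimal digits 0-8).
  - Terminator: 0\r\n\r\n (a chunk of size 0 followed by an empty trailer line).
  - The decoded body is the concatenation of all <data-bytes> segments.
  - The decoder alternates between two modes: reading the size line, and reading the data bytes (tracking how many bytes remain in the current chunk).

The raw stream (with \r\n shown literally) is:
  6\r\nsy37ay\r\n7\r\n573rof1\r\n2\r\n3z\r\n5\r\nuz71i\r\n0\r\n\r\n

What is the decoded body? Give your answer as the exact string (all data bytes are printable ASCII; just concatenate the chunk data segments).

Chunk 1: stream[0..1]='6' size=0x6=6, data at stream[3..9]='sy37ay' -> body[0..6], body so far='sy37ay'
Chunk 2: stream[11..12]='7' size=0x7=7, data at stream[14..21]='573rof1' -> body[6..13], body so far='sy37ay573rof1'
Chunk 3: stream[23..24]='2' size=0x2=2, data at stream[26..28]='3z' -> body[13..15], body so far='sy37ay573rof13z'
Chunk 4: stream[30..31]='5' size=0x5=5, data at stream[33..38]='uz71i' -> body[15..20], body so far='sy37ay573rof13zuz71i'
Chunk 5: stream[40..41]='0' size=0 (terminator). Final body='sy37ay573rof13zuz71i' (20 bytes)

Answer: sy37ay573rof13zuz71i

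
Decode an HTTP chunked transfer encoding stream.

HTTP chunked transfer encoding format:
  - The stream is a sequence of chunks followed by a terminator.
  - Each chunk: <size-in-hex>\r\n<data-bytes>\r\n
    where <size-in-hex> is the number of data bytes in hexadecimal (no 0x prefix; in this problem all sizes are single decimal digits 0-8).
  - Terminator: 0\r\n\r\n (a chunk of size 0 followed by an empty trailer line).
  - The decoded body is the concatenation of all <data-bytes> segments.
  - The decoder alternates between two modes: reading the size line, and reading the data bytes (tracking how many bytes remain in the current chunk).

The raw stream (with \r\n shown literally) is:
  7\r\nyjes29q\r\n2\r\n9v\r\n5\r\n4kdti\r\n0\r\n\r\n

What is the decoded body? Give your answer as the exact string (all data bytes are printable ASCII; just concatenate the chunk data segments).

Answer: yjes29q9v4kdti

Derivation:
Chunk 1: stream[0..1]='7' size=0x7=7, data at stream[3..10]='yjes29q' -> body[0..7], body so far='yjes29q'
Chunk 2: stream[12..13]='2' size=0x2=2, data at stream[15..17]='9v' -> body[7..9], body so far='yjes29q9v'
Chunk 3: stream[19..20]='5' size=0x5=5, data at stream[22..27]='4kdti' -> body[9..14], body so far='yjes29q9v4kdti'
Chunk 4: stream[29..30]='0' size=0 (terminator). Final body='yjes29q9v4kdti' (14 bytes)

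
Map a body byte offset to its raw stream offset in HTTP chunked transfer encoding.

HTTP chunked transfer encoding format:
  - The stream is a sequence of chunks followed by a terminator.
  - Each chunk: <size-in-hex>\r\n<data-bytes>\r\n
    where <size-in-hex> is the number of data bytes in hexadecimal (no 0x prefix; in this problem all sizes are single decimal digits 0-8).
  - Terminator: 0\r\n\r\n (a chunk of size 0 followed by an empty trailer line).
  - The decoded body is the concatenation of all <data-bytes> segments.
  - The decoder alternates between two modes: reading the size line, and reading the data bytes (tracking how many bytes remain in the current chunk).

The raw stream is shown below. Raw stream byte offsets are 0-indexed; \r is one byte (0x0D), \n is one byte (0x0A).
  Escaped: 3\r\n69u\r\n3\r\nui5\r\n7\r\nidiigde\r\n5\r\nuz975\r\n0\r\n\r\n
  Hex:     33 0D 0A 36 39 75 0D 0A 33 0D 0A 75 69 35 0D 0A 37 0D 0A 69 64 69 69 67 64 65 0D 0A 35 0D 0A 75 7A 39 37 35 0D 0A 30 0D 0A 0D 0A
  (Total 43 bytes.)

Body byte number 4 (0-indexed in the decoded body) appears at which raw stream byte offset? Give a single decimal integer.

Answer: 12

Derivation:
Chunk 1: stream[0..1]='3' size=0x3=3, data at stream[3..6]='69u' -> body[0..3], body so far='69u'
Chunk 2: stream[8..9]='3' size=0x3=3, data at stream[11..14]='ui5' -> body[3..6], body so far='69uui5'
Chunk 3: stream[16..17]='7' size=0x7=7, data at stream[19..26]='idiigde' -> body[6..13], body so far='69uui5idiigde'
Chunk 4: stream[28..29]='5' size=0x5=5, data at stream[31..36]='uz975' -> body[13..18], body so far='69uui5idiigdeuz975'
Chunk 5: stream[38..39]='0' size=0 (terminator). Final body='69uui5idiigdeuz975' (18 bytes)
Body byte 4 at stream offset 12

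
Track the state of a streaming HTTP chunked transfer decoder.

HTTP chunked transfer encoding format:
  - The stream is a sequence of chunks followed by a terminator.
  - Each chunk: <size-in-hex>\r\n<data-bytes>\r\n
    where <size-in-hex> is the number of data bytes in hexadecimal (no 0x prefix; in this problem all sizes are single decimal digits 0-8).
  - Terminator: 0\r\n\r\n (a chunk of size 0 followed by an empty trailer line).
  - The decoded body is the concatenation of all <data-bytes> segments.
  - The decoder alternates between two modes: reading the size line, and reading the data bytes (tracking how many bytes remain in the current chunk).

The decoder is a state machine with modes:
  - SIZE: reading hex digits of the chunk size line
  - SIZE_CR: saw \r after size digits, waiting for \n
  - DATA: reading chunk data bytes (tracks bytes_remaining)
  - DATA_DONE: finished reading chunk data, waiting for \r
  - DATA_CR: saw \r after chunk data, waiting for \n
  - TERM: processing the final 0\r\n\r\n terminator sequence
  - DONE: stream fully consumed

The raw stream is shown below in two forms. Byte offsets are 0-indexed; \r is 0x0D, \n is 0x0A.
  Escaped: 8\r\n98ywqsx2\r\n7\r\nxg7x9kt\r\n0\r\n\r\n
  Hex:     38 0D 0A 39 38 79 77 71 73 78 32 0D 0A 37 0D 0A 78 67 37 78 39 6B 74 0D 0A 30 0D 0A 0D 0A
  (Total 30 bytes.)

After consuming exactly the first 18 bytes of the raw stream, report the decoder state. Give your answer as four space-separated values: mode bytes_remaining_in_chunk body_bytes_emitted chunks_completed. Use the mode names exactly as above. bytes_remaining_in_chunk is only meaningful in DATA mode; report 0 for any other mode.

Answer: DATA 5 10 1

Derivation:
Byte 0 = '8': mode=SIZE remaining=0 emitted=0 chunks_done=0
Byte 1 = 0x0D: mode=SIZE_CR remaining=0 emitted=0 chunks_done=0
Byte 2 = 0x0A: mode=DATA remaining=8 emitted=0 chunks_done=0
Byte 3 = '9': mode=DATA remaining=7 emitted=1 chunks_done=0
Byte 4 = '8': mode=DATA remaining=6 emitted=2 chunks_done=0
Byte 5 = 'y': mode=DATA remaining=5 emitted=3 chunks_done=0
Byte 6 = 'w': mode=DATA remaining=4 emitted=4 chunks_done=0
Byte 7 = 'q': mode=DATA remaining=3 emitted=5 chunks_done=0
Byte 8 = 's': mode=DATA remaining=2 emitted=6 chunks_done=0
Byte 9 = 'x': mode=DATA remaining=1 emitted=7 chunks_done=0
Byte 10 = '2': mode=DATA_DONE remaining=0 emitted=8 chunks_done=0
Byte 11 = 0x0D: mode=DATA_CR remaining=0 emitted=8 chunks_done=0
Byte 12 = 0x0A: mode=SIZE remaining=0 emitted=8 chunks_done=1
Byte 13 = '7': mode=SIZE remaining=0 emitted=8 chunks_done=1
Byte 14 = 0x0D: mode=SIZE_CR remaining=0 emitted=8 chunks_done=1
Byte 15 = 0x0A: mode=DATA remaining=7 emitted=8 chunks_done=1
Byte 16 = 'x': mode=DATA remaining=6 emitted=9 chunks_done=1
Byte 17 = 'g': mode=DATA remaining=5 emitted=10 chunks_done=1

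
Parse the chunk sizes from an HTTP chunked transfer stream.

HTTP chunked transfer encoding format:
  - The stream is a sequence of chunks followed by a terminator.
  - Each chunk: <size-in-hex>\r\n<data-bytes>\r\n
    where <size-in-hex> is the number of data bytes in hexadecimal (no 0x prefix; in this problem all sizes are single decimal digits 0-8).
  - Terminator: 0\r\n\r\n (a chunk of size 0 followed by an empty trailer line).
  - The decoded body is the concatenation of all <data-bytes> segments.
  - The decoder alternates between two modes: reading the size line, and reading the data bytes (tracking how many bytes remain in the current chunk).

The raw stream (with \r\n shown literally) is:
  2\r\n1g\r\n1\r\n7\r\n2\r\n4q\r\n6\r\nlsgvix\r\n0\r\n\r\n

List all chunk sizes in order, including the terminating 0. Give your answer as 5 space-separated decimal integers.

Chunk 1: stream[0..1]='2' size=0x2=2, data at stream[3..5]='1g' -> body[0..2], body so far='1g'
Chunk 2: stream[7..8]='1' size=0x1=1, data at stream[10..11]='7' -> body[2..3], body so far='1g7'
Chunk 3: stream[13..14]='2' size=0x2=2, data at stream[16..18]='4q' -> body[3..5], body so far='1g74q'
Chunk 4: stream[20..21]='6' size=0x6=6, data at stream[23..29]='lsgvix' -> body[5..11], body so far='1g74qlsgvix'
Chunk 5: stream[31..32]='0' size=0 (terminator). Final body='1g74qlsgvix' (11 bytes)

Answer: 2 1 2 6 0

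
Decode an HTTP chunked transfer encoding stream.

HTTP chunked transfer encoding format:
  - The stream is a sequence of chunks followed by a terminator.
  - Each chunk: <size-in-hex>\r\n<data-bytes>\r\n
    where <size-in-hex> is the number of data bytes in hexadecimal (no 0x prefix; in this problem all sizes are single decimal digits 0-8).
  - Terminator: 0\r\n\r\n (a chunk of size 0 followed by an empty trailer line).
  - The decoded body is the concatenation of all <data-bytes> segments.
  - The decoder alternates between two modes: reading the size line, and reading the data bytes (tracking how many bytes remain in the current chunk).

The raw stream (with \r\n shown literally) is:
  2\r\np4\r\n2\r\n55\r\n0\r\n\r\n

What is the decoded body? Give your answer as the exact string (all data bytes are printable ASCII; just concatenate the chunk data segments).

Chunk 1: stream[0..1]='2' size=0x2=2, data at stream[3..5]='p4' -> body[0..2], body so far='p4'
Chunk 2: stream[7..8]='2' size=0x2=2, data at stream[10..12]='55' -> body[2..4], body so far='p455'
Chunk 3: stream[14..15]='0' size=0 (terminator). Final body='p455' (4 bytes)

Answer: p455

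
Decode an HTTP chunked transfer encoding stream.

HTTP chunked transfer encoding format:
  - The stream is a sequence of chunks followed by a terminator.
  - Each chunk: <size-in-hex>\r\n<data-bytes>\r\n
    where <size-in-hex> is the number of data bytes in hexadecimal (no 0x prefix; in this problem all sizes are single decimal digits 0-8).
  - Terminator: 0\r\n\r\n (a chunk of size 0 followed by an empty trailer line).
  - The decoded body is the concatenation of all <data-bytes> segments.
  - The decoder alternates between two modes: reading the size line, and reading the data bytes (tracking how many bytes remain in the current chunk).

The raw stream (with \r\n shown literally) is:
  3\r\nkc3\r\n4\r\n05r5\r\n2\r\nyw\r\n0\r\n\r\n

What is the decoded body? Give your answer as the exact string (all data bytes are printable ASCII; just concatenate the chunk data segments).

Answer: kc305r5yw

Derivation:
Chunk 1: stream[0..1]='3' size=0x3=3, data at stream[3..6]='kc3' -> body[0..3], body so far='kc3'
Chunk 2: stream[8..9]='4' size=0x4=4, data at stream[11..15]='05r5' -> body[3..7], body so far='kc305r5'
Chunk 3: stream[17..18]='2' size=0x2=2, data at stream[20..22]='yw' -> body[7..9], body so far='kc305r5yw'
Chunk 4: stream[24..25]='0' size=0 (terminator). Final body='kc305r5yw' (9 bytes)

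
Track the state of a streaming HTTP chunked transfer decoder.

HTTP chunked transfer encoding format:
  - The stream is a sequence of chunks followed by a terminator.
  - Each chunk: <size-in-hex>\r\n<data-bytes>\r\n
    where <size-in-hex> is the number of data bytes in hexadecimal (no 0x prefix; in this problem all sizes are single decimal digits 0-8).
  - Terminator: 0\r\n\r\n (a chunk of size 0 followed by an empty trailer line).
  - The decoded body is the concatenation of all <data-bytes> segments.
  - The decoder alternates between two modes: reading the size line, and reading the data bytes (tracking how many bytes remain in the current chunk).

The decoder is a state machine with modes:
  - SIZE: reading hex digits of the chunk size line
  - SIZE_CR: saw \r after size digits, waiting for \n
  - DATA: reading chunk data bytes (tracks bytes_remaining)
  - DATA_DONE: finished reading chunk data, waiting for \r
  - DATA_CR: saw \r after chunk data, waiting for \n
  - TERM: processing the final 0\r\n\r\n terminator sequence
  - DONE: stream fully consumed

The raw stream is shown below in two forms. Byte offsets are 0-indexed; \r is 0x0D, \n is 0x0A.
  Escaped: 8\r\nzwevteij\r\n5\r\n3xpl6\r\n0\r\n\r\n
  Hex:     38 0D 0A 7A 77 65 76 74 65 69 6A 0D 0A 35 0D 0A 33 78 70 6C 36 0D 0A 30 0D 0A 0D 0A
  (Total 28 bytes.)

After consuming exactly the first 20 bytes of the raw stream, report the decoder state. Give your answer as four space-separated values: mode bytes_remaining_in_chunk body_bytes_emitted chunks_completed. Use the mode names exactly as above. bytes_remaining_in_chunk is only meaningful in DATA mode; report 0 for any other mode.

Byte 0 = '8': mode=SIZE remaining=0 emitted=0 chunks_done=0
Byte 1 = 0x0D: mode=SIZE_CR remaining=0 emitted=0 chunks_done=0
Byte 2 = 0x0A: mode=DATA remaining=8 emitted=0 chunks_done=0
Byte 3 = 'z': mode=DATA remaining=7 emitted=1 chunks_done=0
Byte 4 = 'w': mode=DATA remaining=6 emitted=2 chunks_done=0
Byte 5 = 'e': mode=DATA remaining=5 emitted=3 chunks_done=0
Byte 6 = 'v': mode=DATA remaining=4 emitted=4 chunks_done=0
Byte 7 = 't': mode=DATA remaining=3 emitted=5 chunks_done=0
Byte 8 = 'e': mode=DATA remaining=2 emitted=6 chunks_done=0
Byte 9 = 'i': mode=DATA remaining=1 emitted=7 chunks_done=0
Byte 10 = 'j': mode=DATA_DONE remaining=0 emitted=8 chunks_done=0
Byte 11 = 0x0D: mode=DATA_CR remaining=0 emitted=8 chunks_done=0
Byte 12 = 0x0A: mode=SIZE remaining=0 emitted=8 chunks_done=1
Byte 13 = '5': mode=SIZE remaining=0 emitted=8 chunks_done=1
Byte 14 = 0x0D: mode=SIZE_CR remaining=0 emitted=8 chunks_done=1
Byte 15 = 0x0A: mode=DATA remaining=5 emitted=8 chunks_done=1
Byte 16 = '3': mode=DATA remaining=4 emitted=9 chunks_done=1
Byte 17 = 'x': mode=DATA remaining=3 emitted=10 chunks_done=1
Byte 18 = 'p': mode=DATA remaining=2 emitted=11 chunks_done=1
Byte 19 = 'l': mode=DATA remaining=1 emitted=12 chunks_done=1

Answer: DATA 1 12 1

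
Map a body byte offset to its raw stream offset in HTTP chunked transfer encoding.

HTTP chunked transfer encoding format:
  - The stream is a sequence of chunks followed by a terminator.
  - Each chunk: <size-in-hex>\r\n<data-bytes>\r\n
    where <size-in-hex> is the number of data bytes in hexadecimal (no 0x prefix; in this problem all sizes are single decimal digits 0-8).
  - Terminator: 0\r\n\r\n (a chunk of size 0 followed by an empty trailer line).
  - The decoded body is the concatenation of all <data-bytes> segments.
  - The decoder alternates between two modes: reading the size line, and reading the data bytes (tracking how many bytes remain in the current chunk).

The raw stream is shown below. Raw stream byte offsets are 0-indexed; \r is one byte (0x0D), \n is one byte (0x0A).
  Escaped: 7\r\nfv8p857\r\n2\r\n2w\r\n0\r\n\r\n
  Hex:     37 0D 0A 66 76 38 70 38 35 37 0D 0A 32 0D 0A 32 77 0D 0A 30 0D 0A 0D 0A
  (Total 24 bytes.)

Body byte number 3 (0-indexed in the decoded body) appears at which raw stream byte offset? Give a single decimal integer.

Answer: 6

Derivation:
Chunk 1: stream[0..1]='7' size=0x7=7, data at stream[3..10]='fv8p857' -> body[0..7], body so far='fv8p857'
Chunk 2: stream[12..13]='2' size=0x2=2, data at stream[15..17]='2w' -> body[7..9], body so far='fv8p8572w'
Chunk 3: stream[19..20]='0' size=0 (terminator). Final body='fv8p8572w' (9 bytes)
Body byte 3 at stream offset 6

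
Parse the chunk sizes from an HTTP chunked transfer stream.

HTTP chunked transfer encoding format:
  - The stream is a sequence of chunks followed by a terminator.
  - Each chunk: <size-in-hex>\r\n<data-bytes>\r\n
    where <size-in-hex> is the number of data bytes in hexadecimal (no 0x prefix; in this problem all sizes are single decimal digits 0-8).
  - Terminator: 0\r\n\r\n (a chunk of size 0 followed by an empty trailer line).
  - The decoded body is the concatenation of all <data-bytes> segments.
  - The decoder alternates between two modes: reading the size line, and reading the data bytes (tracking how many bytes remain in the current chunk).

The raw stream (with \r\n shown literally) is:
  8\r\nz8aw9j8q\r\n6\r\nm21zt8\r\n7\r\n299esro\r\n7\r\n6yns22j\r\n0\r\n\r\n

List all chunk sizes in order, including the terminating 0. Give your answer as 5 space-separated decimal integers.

Answer: 8 6 7 7 0

Derivation:
Chunk 1: stream[0..1]='8' size=0x8=8, data at stream[3..11]='z8aw9j8q' -> body[0..8], body so far='z8aw9j8q'
Chunk 2: stream[13..14]='6' size=0x6=6, data at stream[16..22]='m21zt8' -> body[8..14], body so far='z8aw9j8qm21zt8'
Chunk 3: stream[24..25]='7' size=0x7=7, data at stream[27..34]='299esro' -> body[14..21], body so far='z8aw9j8qm21zt8299esro'
Chunk 4: stream[36..37]='7' size=0x7=7, data at stream[39..46]='6yns22j' -> body[21..28], body so far='z8aw9j8qm21zt8299esro6yns22j'
Chunk 5: stream[48..49]='0' size=0 (terminator). Final body='z8aw9j8qm21zt8299esro6yns22j' (28 bytes)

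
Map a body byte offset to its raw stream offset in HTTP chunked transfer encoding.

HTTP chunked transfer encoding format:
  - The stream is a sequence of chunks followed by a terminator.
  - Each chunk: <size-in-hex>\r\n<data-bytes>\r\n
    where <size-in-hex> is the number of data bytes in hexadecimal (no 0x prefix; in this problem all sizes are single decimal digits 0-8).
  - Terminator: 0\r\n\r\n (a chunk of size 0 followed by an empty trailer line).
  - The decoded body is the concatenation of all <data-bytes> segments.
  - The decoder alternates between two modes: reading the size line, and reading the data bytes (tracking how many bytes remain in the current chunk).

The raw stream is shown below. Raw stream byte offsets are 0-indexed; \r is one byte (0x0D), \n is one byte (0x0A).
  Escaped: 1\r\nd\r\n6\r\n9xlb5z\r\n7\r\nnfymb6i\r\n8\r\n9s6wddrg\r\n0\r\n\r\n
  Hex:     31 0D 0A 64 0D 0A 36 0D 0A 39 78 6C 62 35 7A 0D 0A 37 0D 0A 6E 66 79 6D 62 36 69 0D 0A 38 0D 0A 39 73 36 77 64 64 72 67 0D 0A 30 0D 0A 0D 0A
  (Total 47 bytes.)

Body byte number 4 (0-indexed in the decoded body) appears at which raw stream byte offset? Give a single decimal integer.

Answer: 12

Derivation:
Chunk 1: stream[0..1]='1' size=0x1=1, data at stream[3..4]='d' -> body[0..1], body so far='d'
Chunk 2: stream[6..7]='6' size=0x6=6, data at stream[9..15]='9xlb5z' -> body[1..7], body so far='d9xlb5z'
Chunk 3: stream[17..18]='7' size=0x7=7, data at stream[20..27]='nfymb6i' -> body[7..14], body so far='d9xlb5znfymb6i'
Chunk 4: stream[29..30]='8' size=0x8=8, data at stream[32..40]='9s6wddrg' -> body[14..22], body so far='d9xlb5znfymb6i9s6wddrg'
Chunk 5: stream[42..43]='0' size=0 (terminator). Final body='d9xlb5znfymb6i9s6wddrg' (22 bytes)
Body byte 4 at stream offset 12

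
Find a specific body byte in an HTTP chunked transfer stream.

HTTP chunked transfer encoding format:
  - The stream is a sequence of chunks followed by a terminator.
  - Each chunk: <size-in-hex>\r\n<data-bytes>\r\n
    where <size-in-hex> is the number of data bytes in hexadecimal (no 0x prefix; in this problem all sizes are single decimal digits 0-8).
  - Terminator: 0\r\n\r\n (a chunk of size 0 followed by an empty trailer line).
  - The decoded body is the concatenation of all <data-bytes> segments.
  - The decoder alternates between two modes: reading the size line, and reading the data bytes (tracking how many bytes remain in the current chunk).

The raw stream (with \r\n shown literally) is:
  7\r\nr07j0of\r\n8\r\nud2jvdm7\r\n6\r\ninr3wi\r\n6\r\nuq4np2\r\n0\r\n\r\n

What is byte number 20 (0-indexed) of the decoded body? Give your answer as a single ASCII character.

Answer: i

Derivation:
Chunk 1: stream[0..1]='7' size=0x7=7, data at stream[3..10]='r07j0of' -> body[0..7], body so far='r07j0of'
Chunk 2: stream[12..13]='8' size=0x8=8, data at stream[15..23]='ud2jvdm7' -> body[7..15], body so far='r07j0ofud2jvdm7'
Chunk 3: stream[25..26]='6' size=0x6=6, data at stream[28..34]='inr3wi' -> body[15..21], body so far='r07j0ofud2jvdm7inr3wi'
Chunk 4: stream[36..37]='6' size=0x6=6, data at stream[39..45]='uq4np2' -> body[21..27], body so far='r07j0ofud2jvdm7inr3wiuq4np2'
Chunk 5: stream[47..48]='0' size=0 (terminator). Final body='r07j0ofud2jvdm7inr3wiuq4np2' (27 bytes)
Body byte 20 = 'i'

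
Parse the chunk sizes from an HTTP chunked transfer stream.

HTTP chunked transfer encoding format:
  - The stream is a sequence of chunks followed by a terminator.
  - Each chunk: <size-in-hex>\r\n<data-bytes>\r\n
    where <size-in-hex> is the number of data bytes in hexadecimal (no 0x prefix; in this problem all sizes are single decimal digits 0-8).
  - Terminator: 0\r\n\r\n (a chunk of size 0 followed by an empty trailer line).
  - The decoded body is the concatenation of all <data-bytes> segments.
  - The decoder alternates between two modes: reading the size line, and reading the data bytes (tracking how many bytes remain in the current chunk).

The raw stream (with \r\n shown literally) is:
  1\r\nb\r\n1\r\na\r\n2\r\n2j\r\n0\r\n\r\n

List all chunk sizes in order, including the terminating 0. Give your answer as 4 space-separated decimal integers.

Chunk 1: stream[0..1]='1' size=0x1=1, data at stream[3..4]='b' -> body[0..1], body so far='b'
Chunk 2: stream[6..7]='1' size=0x1=1, data at stream[9..10]='a' -> body[1..2], body so far='ba'
Chunk 3: stream[12..13]='2' size=0x2=2, data at stream[15..17]='2j' -> body[2..4], body so far='ba2j'
Chunk 4: stream[19..20]='0' size=0 (terminator). Final body='ba2j' (4 bytes)

Answer: 1 1 2 0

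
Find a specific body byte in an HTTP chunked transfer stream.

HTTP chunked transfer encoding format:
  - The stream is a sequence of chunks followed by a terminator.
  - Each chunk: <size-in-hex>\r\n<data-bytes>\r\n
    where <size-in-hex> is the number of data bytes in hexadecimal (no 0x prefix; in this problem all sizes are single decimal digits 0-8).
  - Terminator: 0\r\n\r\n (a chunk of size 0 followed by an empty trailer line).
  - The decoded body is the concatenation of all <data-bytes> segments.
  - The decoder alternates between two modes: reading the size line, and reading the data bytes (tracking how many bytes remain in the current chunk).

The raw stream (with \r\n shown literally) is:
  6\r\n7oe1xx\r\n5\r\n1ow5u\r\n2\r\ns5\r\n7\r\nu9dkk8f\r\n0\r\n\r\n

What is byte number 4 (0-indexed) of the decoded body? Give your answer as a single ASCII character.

Chunk 1: stream[0..1]='6' size=0x6=6, data at stream[3..9]='7oe1xx' -> body[0..6], body so far='7oe1xx'
Chunk 2: stream[11..12]='5' size=0x5=5, data at stream[14..19]='1ow5u' -> body[6..11], body so far='7oe1xx1ow5u'
Chunk 3: stream[21..22]='2' size=0x2=2, data at stream[24..26]='s5' -> body[11..13], body so far='7oe1xx1ow5us5'
Chunk 4: stream[28..29]='7' size=0x7=7, data at stream[31..38]='u9dkk8f' -> body[13..20], body so far='7oe1xx1ow5us5u9dkk8f'
Chunk 5: stream[40..41]='0' size=0 (terminator). Final body='7oe1xx1ow5us5u9dkk8f' (20 bytes)
Body byte 4 = 'x'

Answer: x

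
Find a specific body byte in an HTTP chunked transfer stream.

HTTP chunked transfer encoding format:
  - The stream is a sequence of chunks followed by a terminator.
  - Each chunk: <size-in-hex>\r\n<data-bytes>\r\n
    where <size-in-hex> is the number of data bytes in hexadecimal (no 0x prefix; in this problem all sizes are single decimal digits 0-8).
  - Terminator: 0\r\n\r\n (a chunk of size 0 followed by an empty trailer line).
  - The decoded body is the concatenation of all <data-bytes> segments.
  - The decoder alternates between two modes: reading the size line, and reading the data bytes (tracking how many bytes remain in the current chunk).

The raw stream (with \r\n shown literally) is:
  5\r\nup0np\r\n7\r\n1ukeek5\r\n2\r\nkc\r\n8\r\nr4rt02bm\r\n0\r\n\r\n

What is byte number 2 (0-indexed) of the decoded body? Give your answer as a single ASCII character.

Answer: 0

Derivation:
Chunk 1: stream[0..1]='5' size=0x5=5, data at stream[3..8]='up0np' -> body[0..5], body so far='up0np'
Chunk 2: stream[10..11]='7' size=0x7=7, data at stream[13..20]='1ukeek5' -> body[5..12], body so far='up0np1ukeek5'
Chunk 3: stream[22..23]='2' size=0x2=2, data at stream[25..27]='kc' -> body[12..14], body so far='up0np1ukeek5kc'
Chunk 4: stream[29..30]='8' size=0x8=8, data at stream[32..40]='r4rt02bm' -> body[14..22], body so far='up0np1ukeek5kcr4rt02bm'
Chunk 5: stream[42..43]='0' size=0 (terminator). Final body='up0np1ukeek5kcr4rt02bm' (22 bytes)
Body byte 2 = '0'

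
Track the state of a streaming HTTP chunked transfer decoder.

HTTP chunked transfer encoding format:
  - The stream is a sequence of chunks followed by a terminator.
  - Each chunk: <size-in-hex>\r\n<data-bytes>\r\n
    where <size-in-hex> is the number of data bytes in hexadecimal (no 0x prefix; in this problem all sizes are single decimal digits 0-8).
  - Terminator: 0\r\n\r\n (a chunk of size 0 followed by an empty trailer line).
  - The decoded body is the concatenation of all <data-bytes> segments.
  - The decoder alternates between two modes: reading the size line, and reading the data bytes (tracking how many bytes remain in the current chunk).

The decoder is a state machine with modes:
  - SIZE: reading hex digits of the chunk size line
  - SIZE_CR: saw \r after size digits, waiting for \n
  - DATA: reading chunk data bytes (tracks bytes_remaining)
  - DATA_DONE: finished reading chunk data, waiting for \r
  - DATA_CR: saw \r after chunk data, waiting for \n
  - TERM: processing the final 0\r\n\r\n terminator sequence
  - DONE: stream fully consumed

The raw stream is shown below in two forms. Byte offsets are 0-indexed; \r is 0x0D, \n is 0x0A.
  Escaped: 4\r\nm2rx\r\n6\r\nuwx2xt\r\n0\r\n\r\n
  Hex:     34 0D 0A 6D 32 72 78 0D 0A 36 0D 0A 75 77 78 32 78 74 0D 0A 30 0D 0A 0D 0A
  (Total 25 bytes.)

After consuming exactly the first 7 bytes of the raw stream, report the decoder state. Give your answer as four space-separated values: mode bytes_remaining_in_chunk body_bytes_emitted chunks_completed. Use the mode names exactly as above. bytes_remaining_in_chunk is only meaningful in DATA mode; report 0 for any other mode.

Byte 0 = '4': mode=SIZE remaining=0 emitted=0 chunks_done=0
Byte 1 = 0x0D: mode=SIZE_CR remaining=0 emitted=0 chunks_done=0
Byte 2 = 0x0A: mode=DATA remaining=4 emitted=0 chunks_done=0
Byte 3 = 'm': mode=DATA remaining=3 emitted=1 chunks_done=0
Byte 4 = '2': mode=DATA remaining=2 emitted=2 chunks_done=0
Byte 5 = 'r': mode=DATA remaining=1 emitted=3 chunks_done=0
Byte 6 = 'x': mode=DATA_DONE remaining=0 emitted=4 chunks_done=0

Answer: DATA_DONE 0 4 0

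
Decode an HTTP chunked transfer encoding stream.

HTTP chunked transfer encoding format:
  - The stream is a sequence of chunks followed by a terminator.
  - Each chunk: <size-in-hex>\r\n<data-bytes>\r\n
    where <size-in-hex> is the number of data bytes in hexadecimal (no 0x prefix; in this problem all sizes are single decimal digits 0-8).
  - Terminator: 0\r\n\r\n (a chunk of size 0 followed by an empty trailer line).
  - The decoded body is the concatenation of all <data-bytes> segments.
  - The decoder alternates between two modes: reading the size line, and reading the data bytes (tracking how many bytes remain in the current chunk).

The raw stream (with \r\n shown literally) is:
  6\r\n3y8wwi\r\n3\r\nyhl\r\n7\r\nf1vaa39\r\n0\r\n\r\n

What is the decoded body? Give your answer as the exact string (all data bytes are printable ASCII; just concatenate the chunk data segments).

Answer: 3y8wwiyhlf1vaa39

Derivation:
Chunk 1: stream[0..1]='6' size=0x6=6, data at stream[3..9]='3y8wwi' -> body[0..6], body so far='3y8wwi'
Chunk 2: stream[11..12]='3' size=0x3=3, data at stream[14..17]='yhl' -> body[6..9], body so far='3y8wwiyhl'
Chunk 3: stream[19..20]='7' size=0x7=7, data at stream[22..29]='f1vaa39' -> body[9..16], body so far='3y8wwiyhlf1vaa39'
Chunk 4: stream[31..32]='0' size=0 (terminator). Final body='3y8wwiyhlf1vaa39' (16 bytes)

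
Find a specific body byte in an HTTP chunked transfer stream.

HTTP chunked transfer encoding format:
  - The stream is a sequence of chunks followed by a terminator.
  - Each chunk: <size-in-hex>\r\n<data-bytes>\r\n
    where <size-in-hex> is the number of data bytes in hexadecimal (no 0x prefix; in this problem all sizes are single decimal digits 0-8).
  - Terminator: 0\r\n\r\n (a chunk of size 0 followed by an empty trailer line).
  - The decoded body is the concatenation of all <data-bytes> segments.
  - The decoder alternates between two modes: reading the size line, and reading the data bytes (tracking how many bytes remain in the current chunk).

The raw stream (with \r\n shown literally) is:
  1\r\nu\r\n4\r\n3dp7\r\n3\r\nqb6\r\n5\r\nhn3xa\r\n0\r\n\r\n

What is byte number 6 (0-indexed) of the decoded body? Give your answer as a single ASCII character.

Answer: b

Derivation:
Chunk 1: stream[0..1]='1' size=0x1=1, data at stream[3..4]='u' -> body[0..1], body so far='u'
Chunk 2: stream[6..7]='4' size=0x4=4, data at stream[9..13]='3dp7' -> body[1..5], body so far='u3dp7'
Chunk 3: stream[15..16]='3' size=0x3=3, data at stream[18..21]='qb6' -> body[5..8], body so far='u3dp7qb6'
Chunk 4: stream[23..24]='5' size=0x5=5, data at stream[26..31]='hn3xa' -> body[8..13], body so far='u3dp7qb6hn3xa'
Chunk 5: stream[33..34]='0' size=0 (terminator). Final body='u3dp7qb6hn3xa' (13 bytes)
Body byte 6 = 'b'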